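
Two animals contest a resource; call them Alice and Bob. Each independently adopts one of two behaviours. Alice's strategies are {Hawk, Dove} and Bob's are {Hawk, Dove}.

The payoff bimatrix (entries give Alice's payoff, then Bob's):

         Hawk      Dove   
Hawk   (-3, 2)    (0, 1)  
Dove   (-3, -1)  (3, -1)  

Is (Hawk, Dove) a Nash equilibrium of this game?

At (Hawk, Dove), Alice earns 0; switching to Dove would give 3, so Alice would deviate.
Bob earns 1; switching to Hawk would give 2, so Bob would deviate.
Since at least one player can profitably deviate, this is not a Nash equilibrium.

No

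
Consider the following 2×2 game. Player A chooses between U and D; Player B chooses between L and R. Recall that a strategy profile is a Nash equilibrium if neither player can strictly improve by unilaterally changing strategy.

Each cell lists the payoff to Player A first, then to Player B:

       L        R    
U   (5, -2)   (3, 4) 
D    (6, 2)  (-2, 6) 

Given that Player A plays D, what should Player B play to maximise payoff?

R

Against D, Player B earns 2 from L and 6 from R.
So R is the best response.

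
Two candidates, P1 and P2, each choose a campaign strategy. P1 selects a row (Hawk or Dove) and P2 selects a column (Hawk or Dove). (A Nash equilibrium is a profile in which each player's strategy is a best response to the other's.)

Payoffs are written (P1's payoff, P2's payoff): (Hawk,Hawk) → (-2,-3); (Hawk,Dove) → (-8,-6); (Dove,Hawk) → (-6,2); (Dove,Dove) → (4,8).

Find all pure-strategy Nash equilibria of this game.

(Hawk, Hawk) and (Dove, Dove)

(Hawk, Hawk): P1 gets -2 ≥ -6 from Dove, and P2 gets -3 ≥ -6 from Dove — Nash equilibrium.
(Hawk, Dove): P1 prefers Dove (4 > -8); P2 prefers Hawk (-3 > -6) — not an equilibrium.
(Dove, Hawk): P1 prefers Hawk (-2 > -6); P2 prefers Dove (8 > 2) — not an equilibrium.
(Dove, Dove): P1 gets 4 ≥ -8 from Hawk, and P2 gets 8 ≥ 2 from Hawk — Nash equilibrium.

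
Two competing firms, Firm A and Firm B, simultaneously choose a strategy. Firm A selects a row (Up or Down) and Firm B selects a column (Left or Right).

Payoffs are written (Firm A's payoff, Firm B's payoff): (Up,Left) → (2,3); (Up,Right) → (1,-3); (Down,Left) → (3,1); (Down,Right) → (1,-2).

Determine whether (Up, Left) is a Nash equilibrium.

No

At (Up, Left), Firm A earns 2; switching to Down would give 3, so Firm A would deviate.
Firm B earns 3; switching to Right would give -3, so Firm B has no profitable deviation.
Since at least one player can profitably deviate, this is not a Nash equilibrium.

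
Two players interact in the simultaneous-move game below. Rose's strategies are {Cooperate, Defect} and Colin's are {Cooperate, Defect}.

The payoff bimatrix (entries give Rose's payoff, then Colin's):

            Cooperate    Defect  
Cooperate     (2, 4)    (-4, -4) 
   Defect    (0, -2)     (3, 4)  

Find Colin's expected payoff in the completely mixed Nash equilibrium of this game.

4/7

First find p, the probability Rose plays Cooperate, from Colin's indifference between Cooperate and Defect: 4p − 2(1−p) = −4p + 4(1−p), giving p = 3/7.
Since Colin is indifferent in equilibrium, Colin's expected payoff equals the payoff from either column against (3/7, 4/7). Using Cooperate: 4(3/7) − 2(4/7) = 4/7.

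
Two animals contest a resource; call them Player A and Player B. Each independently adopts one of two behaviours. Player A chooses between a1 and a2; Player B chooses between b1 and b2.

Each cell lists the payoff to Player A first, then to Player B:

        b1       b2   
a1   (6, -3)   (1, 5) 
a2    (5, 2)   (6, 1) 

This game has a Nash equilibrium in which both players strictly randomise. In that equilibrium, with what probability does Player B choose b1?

Let q be the probability that Player B plays b1. In a completely mixed equilibrium, Player A must be indifferent between a1 and a2.
Player A's expected payoff from a1 is 6q + (1−q); from a2 it is 5q + 6(1−q).
Setting these equal: 5q + 1 = −q + 6, so q = 5/6.

5/6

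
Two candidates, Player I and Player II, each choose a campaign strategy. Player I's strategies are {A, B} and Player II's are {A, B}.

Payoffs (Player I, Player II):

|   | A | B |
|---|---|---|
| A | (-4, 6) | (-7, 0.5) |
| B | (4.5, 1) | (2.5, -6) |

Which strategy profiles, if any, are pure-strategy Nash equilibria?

(B, A)

(A, A): Player I prefers B (4.5 > -4) — not an equilibrium.
(A, B): Player I prefers B (2.5 > -7); Player II prefers A (6 > 0.5) — not an equilibrium.
(B, A): Player I gets 4.5 ≥ -4 from A, and Player II gets 1 ≥ -6 from B — Nash equilibrium.
(B, B): Player II prefers A (1 > -6) — not an equilibrium.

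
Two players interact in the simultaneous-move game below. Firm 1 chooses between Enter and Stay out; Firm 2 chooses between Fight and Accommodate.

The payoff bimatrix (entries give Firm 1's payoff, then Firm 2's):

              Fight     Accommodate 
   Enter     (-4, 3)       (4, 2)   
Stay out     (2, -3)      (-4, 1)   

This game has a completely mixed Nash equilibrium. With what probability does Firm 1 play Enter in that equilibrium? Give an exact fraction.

4/5

Let p be the probability that Firm 1 plays Enter. In a completely mixed equilibrium, Firm 2 must be indifferent between Fight and Accommodate.
Firm 2's expected payoff from Fight is 3p − 3(1−p); from Accommodate it is 2p + (1−p).
Setting these equal: 6p − 3 = p + 1, so p = 4/5.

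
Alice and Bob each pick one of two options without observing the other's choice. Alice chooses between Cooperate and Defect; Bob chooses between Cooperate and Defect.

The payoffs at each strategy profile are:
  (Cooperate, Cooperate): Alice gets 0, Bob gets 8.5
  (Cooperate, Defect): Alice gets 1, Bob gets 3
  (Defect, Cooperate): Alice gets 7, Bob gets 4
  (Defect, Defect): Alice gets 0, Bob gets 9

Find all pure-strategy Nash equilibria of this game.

(Cooperate, Cooperate): Alice prefers Defect (7 > 0) — not an equilibrium.
(Cooperate, Defect): Bob prefers Cooperate (8.5 > 3) — not an equilibrium.
(Defect, Cooperate): Bob prefers Defect (9 > 4) — not an equilibrium.
(Defect, Defect): Alice prefers Cooperate (1 > 0) — not an equilibrium.

none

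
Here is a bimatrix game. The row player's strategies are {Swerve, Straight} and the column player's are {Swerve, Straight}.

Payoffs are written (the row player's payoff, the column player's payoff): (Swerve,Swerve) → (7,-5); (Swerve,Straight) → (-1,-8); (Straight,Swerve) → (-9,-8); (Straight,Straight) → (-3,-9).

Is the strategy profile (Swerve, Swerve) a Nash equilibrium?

At (Swerve, Swerve), the row player earns 7; switching to Straight would give -9, so the row player has no profitable deviation.
The column player earns -5; switching to Straight would give -8, so the column player has no profitable deviation.
Neither player can gain by a unilateral deviation, so this profile is a Nash equilibrium.

Yes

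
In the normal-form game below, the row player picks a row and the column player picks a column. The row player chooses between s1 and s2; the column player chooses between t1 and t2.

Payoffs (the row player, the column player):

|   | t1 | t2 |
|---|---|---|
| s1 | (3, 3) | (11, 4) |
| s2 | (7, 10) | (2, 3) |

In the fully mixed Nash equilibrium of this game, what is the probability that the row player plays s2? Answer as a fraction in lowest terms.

1/8

Let r be the probability that the row player plays s1. In a completely mixed equilibrium, the column player must be indifferent between t1 and t2.
The column player's expected payoff from t1 is 3r + 10(1−r); from t2 it is 4r + 3(1−r).
Setting these equal: −7r + 10 = r + 3, so r = 7/8.
Therefore the row player plays s2 with probability 1 − 7/8 = 1/8.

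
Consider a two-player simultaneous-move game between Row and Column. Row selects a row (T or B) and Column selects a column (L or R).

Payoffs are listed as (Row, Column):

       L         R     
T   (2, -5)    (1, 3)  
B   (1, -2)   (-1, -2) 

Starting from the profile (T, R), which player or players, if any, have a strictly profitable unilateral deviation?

Neither

Row at (T, R) earns 1; deviating to B yields -1 — not better.
Column earns 3; deviating to L yields -5 — not better.
Neither player can strictly improve; the profile is a Nash equilibrium.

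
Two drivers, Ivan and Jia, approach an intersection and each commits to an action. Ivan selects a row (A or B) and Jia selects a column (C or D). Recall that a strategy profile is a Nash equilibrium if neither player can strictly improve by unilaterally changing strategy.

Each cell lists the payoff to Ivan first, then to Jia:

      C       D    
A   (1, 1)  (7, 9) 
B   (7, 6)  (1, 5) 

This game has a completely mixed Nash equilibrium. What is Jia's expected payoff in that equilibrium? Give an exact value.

49/9

First find p, the probability Ivan plays A, from Jia's indifference between C and D: p + 6(1−p) = 9p + 5(1−p), giving p = 1/9.
Since Jia is indifferent in equilibrium, Jia's expected payoff equals the payoff from either column against (1/9, 8/9). Using C: (1/9) + 6(8/9) = 49/9.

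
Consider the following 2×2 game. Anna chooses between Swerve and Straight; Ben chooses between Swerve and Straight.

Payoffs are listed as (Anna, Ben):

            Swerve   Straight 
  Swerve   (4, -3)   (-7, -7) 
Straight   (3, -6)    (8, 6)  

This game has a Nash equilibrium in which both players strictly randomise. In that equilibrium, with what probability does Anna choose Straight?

1/4

Let x be the probability that Anna plays Swerve. In a completely mixed equilibrium, Ben must be indifferent between Swerve and Straight.
Ben's expected payoff from Swerve is −3x − 6(1−x); from Straight it is −7x + 6(1−x).
Setting these equal: 3x − 6 = −13x + 6, so x = 3/4.
Therefore Anna plays Straight with probability 1 − 3/4 = 1/4.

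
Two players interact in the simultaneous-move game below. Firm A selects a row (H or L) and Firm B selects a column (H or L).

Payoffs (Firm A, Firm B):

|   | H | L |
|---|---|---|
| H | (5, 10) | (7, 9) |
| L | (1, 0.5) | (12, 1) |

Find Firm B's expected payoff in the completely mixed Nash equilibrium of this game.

11/3

First find p, the probability Firm A plays H, from Firm B's indifference between H and L: 10p + 0.5(1−p) = 9p + (1−p), giving p = 1/3.
Since Firm B is indifferent in equilibrium, Firm B's expected payoff equals the payoff from either column against (1/3, 2/3). Using H: 10(1/3) + 0.5(2/3) = 11/3.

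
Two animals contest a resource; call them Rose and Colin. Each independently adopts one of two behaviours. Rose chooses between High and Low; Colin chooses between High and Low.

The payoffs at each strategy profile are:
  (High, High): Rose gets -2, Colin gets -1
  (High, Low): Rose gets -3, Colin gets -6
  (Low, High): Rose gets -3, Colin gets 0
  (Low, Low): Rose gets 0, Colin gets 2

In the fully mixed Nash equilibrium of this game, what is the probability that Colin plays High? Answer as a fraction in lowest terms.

3/4

Let c be the probability that Colin plays High. In a completely mixed equilibrium, Rose must be indifferent between High and Low.
Rose's expected payoff from High is −2c − 3(1−c); from Low it is −3c.
Setting these equal: c − 3 = −3c, so c = 3/4.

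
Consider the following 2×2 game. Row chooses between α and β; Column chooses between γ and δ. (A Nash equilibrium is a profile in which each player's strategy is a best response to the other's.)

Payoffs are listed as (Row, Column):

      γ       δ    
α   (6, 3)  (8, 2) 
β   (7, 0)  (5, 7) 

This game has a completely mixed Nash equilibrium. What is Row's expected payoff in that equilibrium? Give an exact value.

13/2

First find q, the probability Column plays γ, from Row's indifference between α and β: 6q + 8(1−q) = 7q + 5(1−q), giving q = 3/4.
Since Row is indifferent in equilibrium, Row's expected payoff equals the payoff from either row against (3/4, 1/4). Using α: 6(3/4) + 8(1/4) = 13/2.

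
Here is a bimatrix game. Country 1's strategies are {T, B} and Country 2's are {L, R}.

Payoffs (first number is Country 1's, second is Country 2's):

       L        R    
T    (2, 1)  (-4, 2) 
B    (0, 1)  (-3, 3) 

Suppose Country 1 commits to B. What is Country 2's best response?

Against B, Country 2 earns 1 from L and 3 from R.
So R is the best response.

R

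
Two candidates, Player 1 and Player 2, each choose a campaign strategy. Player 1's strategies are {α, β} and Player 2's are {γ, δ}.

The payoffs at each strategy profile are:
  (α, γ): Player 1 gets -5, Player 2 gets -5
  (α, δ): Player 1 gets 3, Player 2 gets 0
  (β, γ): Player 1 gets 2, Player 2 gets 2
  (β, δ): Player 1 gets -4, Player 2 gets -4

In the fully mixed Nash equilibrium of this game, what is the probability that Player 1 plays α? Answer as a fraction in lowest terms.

6/11

Let r be the probability that Player 1 plays α. In a completely mixed equilibrium, Player 2 must be indifferent between γ and δ.
Player 2's expected payoff from γ is −5r + 2(1−r); from δ it is −4(1−r).
Setting these equal: −7r + 2 = 4r − 4, so r = 6/11.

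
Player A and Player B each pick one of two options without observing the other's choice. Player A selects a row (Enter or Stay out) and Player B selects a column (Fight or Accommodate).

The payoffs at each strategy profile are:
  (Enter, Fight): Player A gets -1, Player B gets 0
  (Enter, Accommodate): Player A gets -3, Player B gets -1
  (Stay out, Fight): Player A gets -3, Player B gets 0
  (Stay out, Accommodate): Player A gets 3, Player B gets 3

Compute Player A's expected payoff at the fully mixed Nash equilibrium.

First find q, the probability Player B plays Fight, from Player A's indifference between Enter and Stay out: −q − 3(1−q) = −3q + 3(1−q), giving q = 3/4.
Since Player A is indifferent in equilibrium, Player A's expected payoff equals the payoff from either row against (3/4, 1/4). Using Enter: −(3/4) − 3(1/4) = -3/2.

-3/2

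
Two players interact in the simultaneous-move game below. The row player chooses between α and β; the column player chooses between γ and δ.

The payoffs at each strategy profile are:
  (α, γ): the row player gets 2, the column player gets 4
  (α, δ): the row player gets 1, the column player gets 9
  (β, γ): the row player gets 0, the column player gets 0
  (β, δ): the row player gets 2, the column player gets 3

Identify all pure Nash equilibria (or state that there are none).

(α, γ): the column player prefers δ (9 > 4) — not an equilibrium.
(α, δ): the row player prefers β (2 > 1) — not an equilibrium.
(β, γ): the row player prefers α (2 > 0); the column player prefers δ (3 > 0) — not an equilibrium.
(β, δ): the row player gets 2 ≥ 1 from α, and the column player gets 3 ≥ 0 from γ — Nash equilibrium.

(β, δ)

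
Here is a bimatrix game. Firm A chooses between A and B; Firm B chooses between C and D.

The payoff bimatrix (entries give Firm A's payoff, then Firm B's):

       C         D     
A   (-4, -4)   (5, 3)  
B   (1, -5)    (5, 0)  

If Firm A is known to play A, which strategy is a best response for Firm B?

D

Against A, Firm B earns -4 from C and 3 from D.
So D is the best response.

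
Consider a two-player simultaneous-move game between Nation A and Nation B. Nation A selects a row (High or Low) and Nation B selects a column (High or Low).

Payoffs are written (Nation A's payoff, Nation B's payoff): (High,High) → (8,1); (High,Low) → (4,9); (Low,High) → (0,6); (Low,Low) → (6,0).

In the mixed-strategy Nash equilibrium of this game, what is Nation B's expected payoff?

27/7

First find p, the probability Nation A plays High, from Nation B's indifference between High and Low: p + 6(1−p) = 9p, giving p = 3/7.
Since Nation B is indifferent in equilibrium, Nation B's expected payoff equals the payoff from either column against (3/7, 4/7). Using High: (3/7) + 6(4/7) = 27/7.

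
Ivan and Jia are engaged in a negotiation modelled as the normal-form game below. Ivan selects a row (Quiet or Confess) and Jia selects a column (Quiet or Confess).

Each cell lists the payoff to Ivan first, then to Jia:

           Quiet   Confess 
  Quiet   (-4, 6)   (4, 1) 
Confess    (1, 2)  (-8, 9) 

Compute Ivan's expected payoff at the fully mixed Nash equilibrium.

-28/17

First find q, the probability Jia plays Quiet, from Ivan's indifference between Quiet and Confess: −4q + 4(1−q) = q − 8(1−q), giving q = 12/17.
Since Ivan is indifferent in equilibrium, Ivan's expected payoff equals the payoff from either row against (12/17, 5/17). Using Quiet: −4(12/17) + 4(5/17) = -28/17.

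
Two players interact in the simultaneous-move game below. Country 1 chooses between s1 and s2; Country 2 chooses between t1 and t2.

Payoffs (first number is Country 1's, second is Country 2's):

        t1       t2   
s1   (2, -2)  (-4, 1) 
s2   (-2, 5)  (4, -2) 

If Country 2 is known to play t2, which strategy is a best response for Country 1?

Against t2, Country 1 earns -4 from s1 and 4 from s2.
So s2 is the best response.

s2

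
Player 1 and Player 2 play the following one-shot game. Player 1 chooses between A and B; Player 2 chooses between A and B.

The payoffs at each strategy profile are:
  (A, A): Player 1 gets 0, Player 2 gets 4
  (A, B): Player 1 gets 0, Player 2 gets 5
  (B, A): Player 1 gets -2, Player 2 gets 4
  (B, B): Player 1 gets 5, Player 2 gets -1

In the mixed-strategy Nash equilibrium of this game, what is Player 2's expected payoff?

4

First find p, the probability Player 1 plays A, from Player 2's indifference between A and B: 4p + 4(1−p) = 5p − (1−p), giving p = 5/6.
Since Player 2 is indifferent in equilibrium, Player 2's expected payoff equals the payoff from either column against (5/6, 1/6). Using A: 4(5/6) + 4(1/6) = 4.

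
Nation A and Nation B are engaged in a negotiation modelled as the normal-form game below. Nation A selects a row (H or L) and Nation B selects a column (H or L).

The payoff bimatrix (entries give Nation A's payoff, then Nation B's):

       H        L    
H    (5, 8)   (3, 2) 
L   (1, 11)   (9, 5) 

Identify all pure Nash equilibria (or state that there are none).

(H, H): Nation A gets 5 ≥ 1 from L, and Nation B gets 8 ≥ 2 from L — Nash equilibrium.
(H, L): Nation A prefers L (9 > 3); Nation B prefers H (8 > 2) — not an equilibrium.
(L, H): Nation A prefers H (5 > 1) — not an equilibrium.
(L, L): Nation B prefers H (11 > 5) — not an equilibrium.

(H, H)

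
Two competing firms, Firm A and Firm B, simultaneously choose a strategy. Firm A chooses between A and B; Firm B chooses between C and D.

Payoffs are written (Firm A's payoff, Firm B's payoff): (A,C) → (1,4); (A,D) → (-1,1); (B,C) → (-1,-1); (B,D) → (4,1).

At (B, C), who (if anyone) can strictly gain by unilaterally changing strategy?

Both

Firm A at (B, C) earns -1; deviating to A yields 1 — a strict improvement.
Firm B earns -1; deviating to D yields 1 — a strict improvement.
Both Firm A and Firm B have strictly profitable deviations.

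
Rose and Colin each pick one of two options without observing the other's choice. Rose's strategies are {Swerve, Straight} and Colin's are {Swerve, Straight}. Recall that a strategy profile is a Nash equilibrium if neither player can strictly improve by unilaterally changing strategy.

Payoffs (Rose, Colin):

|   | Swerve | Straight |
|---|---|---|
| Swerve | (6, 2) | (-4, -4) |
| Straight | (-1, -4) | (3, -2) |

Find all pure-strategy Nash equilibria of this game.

(Swerve, Swerve) and (Straight, Straight)

(Swerve, Swerve): Rose gets 6 ≥ -1 from Straight, and Colin gets 2 ≥ -4 from Straight — Nash equilibrium.
(Swerve, Straight): Rose prefers Straight (3 > -4); Colin prefers Swerve (2 > -4) — not an equilibrium.
(Straight, Swerve): Rose prefers Swerve (6 > -1); Colin prefers Straight (-2 > -4) — not an equilibrium.
(Straight, Straight): Rose gets 3 ≥ -4 from Swerve, and Colin gets -2 ≥ -4 from Swerve — Nash equilibrium.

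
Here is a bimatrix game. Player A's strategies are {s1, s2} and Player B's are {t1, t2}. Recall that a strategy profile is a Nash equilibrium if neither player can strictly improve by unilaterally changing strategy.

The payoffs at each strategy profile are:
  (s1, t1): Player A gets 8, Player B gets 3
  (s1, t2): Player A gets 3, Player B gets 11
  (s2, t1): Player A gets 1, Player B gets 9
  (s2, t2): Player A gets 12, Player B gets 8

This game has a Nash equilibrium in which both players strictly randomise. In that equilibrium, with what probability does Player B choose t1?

Let q be the probability that Player B plays t1. In a completely mixed equilibrium, Player A must be indifferent between s1 and s2.
Player A's expected payoff from s1 is 8q + 3(1−q); from s2 it is q + 12(1−q).
Setting these equal: 5q + 3 = −11q + 12, so q = 9/16.

9/16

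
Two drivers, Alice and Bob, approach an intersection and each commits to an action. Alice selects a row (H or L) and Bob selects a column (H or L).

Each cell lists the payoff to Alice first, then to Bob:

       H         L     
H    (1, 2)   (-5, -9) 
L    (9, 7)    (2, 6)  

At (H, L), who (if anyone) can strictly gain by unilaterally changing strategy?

Both

Alice at (H, L) earns -5; deviating to L yields 2 — a strict improvement.
Bob earns -9; deviating to H yields 2 — a strict improvement.
Both Alice and Bob have strictly profitable deviations.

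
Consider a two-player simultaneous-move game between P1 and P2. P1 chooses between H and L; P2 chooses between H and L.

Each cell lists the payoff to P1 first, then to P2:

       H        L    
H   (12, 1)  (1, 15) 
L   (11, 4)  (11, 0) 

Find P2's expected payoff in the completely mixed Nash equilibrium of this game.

10/3

First find x, the probability P1 plays H, from P2's indifference between H and L: x + 4(1−x) = 15x, giving x = 2/9.
Since P2 is indifferent in equilibrium, P2's expected payoff equals the payoff from either column against (2/9, 7/9). Using H: (2/9) + 4(7/9) = 10/3.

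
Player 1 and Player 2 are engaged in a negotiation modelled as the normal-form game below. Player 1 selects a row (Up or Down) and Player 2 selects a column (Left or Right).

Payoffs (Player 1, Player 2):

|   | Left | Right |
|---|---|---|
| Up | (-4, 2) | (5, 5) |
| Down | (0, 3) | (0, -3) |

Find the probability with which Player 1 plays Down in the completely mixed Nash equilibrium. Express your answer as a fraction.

Let r be the probability that Player 1 plays Up. In a completely mixed equilibrium, Player 2 must be indifferent between Left and Right.
Player 2's expected payoff from Left is 2r + 3(1−r); from Right it is 5r − 3(1−r).
Setting these equal: −r + 3 = 8r − 3, so r = 2/3.
Therefore Player 1 plays Down with probability 1 − 2/3 = 1/3.

1/3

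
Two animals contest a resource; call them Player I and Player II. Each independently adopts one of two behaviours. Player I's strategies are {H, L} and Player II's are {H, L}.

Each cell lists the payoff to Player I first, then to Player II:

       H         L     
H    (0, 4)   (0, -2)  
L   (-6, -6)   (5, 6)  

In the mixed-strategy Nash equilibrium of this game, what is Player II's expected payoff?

First find p, the probability Player I plays H, from Player II's indifference between H and L: 4p − 6(1−p) = −2p + 6(1−p), giving p = 2/3.
Since Player II is indifferent in equilibrium, Player II's expected payoff equals the payoff from either column against (2/3, 1/3). Using H: 4(2/3) − 6(1/3) = 2/3.

2/3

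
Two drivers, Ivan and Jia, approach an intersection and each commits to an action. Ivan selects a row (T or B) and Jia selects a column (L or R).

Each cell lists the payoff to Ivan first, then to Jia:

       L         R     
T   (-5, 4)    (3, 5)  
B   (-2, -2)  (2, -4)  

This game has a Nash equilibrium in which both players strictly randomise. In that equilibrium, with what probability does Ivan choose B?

Let r be the probability that Ivan plays T. In a completely mixed equilibrium, Jia must be indifferent between L and R.
Jia's expected payoff from L is 4r − 2(1−r); from R it is 5r − 4(1−r).
Setting these equal: 6r − 2 = 9r − 4, so r = 2/3.
Therefore Ivan plays B with probability 1 − 2/3 = 1/3.

1/3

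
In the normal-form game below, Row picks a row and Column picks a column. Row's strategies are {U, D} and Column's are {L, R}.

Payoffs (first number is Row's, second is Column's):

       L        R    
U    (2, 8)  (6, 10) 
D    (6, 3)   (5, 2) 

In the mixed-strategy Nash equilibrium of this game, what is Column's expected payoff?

First find p, the probability Row plays U, from Column's indifference between L and R: 8p + 3(1−p) = 10p + 2(1−p), giving p = 1/3.
Since Column is indifferent in equilibrium, Column's expected payoff equals the payoff from either column against (1/3, 2/3). Using L: 8(1/3) + 3(2/3) = 14/3.

14/3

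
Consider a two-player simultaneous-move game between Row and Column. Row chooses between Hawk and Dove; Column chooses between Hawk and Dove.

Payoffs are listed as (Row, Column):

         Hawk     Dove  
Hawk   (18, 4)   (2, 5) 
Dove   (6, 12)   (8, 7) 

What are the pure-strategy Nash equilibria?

(Hawk, Hawk): Column prefers Dove (5 > 4) — not an equilibrium.
(Hawk, Dove): Row prefers Dove (8 > 2) — not an equilibrium.
(Dove, Hawk): Row prefers Hawk (18 > 6) — not an equilibrium.
(Dove, Dove): Column prefers Hawk (12 > 7) — not an equilibrium.

none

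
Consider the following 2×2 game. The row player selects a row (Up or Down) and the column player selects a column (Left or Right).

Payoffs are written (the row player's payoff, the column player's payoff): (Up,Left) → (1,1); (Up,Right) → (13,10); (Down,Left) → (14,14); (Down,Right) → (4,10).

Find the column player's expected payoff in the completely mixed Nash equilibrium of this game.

First find x, the probability the row player plays Up, from the column player's indifference between Left and Right: x + 14(1−x) = 10x + 10(1−x), giving x = 4/13.
Since the column player is indifferent in equilibrium, the column player's expected payoff equals the payoff from either column against (4/13, 9/13). Using Left: (4/13) + 14(9/13) = 10.

10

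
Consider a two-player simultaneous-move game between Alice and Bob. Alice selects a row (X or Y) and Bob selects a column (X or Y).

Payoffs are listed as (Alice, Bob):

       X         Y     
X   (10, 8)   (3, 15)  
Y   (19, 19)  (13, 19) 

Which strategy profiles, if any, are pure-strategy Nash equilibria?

(X, X): Alice prefers Y (19 > 10); Bob prefers Y (15 > 8) — not an equilibrium.
(X, Y): Alice prefers Y (13 > 3) — not an equilibrium.
(Y, X): Alice gets 19 ≥ 10 from X, and Bob gets 19 ≥ 19 from Y — Nash equilibrium.
(Y, Y): Alice gets 13 ≥ 3 from X, and Bob gets 19 ≥ 19 from X — Nash equilibrium.

(Y, X) and (Y, Y)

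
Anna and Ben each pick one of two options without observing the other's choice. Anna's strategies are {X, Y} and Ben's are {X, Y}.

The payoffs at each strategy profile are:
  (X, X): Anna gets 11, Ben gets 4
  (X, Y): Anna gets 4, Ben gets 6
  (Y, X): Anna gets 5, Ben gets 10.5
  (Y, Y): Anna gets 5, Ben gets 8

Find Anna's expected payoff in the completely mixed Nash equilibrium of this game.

First find q, the probability Ben plays X, from Anna's indifference between X and Y: 11q + 4(1−q) = 5q + 5(1−q), giving q = 1/7.
Since Anna is indifferent in equilibrium, Anna's expected payoff equals the payoff from either row against (1/7, 6/7). Using X: 11(1/7) + 4(6/7) = 5.

5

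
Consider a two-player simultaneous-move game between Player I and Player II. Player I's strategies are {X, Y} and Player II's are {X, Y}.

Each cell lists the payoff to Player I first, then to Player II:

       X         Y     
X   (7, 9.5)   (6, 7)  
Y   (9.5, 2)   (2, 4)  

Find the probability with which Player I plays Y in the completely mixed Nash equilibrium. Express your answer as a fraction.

Let x be the probability that Player I plays X. In a completely mixed equilibrium, Player II must be indifferent between X and Y.
Player II's expected payoff from X is 9.5x + 2(1−x); from Y it is 7x + 4(1−x).
Setting these equal: 7.5x + 2 = 3x + 4, so x = 4/9.
Therefore Player I plays Y with probability 1 − 4/9 = 5/9.

5/9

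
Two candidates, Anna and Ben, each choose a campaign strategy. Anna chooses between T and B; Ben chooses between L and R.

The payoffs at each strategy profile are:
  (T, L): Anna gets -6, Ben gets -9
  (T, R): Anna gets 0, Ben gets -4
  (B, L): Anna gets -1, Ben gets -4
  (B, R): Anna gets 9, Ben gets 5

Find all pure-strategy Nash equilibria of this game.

(B, R)

(T, L): Anna prefers B (-1 > -6); Ben prefers R (-4 > -9) — not an equilibrium.
(T, R): Anna prefers B (9 > 0) — not an equilibrium.
(B, L): Ben prefers R (5 > -4) — not an equilibrium.
(B, R): Anna gets 9 ≥ 0 from T, and Ben gets 5 ≥ -4 from L — Nash equilibrium.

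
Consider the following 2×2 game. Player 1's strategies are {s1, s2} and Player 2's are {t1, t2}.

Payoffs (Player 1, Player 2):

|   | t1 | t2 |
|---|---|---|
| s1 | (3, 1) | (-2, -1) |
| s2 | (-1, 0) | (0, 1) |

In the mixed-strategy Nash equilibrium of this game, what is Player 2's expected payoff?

First find p, the probability Player 1 plays s1, from Player 2's indifference between t1 and t2: p = −p + (1−p), giving p = 1/3.
Since Player 2 is indifferent in equilibrium, Player 2's expected payoff equals the payoff from either column against (1/3, 2/3). Using t1: (1/3) = 1/3.

1/3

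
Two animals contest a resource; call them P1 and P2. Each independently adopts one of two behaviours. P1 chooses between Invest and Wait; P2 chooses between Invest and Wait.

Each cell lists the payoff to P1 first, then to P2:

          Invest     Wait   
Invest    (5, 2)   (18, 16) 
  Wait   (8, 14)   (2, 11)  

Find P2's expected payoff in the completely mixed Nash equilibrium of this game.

First find x, the probability P1 plays Invest, from P2's indifference between Invest and Wait: 2x + 14(1−x) = 16x + 11(1−x), giving x = 3/17.
Since P2 is indifferent in equilibrium, P2's expected payoff equals the payoff from either column against (3/17, 14/17). Using Invest: 2(3/17) + 14(14/17) = 202/17.

202/17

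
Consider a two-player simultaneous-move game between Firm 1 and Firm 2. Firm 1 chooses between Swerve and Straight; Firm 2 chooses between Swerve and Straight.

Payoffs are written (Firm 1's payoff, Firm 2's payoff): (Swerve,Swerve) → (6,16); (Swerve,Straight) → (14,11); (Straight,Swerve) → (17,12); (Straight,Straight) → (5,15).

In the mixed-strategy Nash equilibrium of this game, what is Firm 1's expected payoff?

First find y, the probability Firm 2 plays Swerve, from Firm 1's indifference between Swerve and Straight: 6y + 14(1−y) = 17y + 5(1−y), giving y = 9/20.
Since Firm 1 is indifferent in equilibrium, Firm 1's expected payoff equals the payoff from either row against (9/20, 11/20). Using Swerve: 6(9/20) + 14(11/20) = 52/5.

52/5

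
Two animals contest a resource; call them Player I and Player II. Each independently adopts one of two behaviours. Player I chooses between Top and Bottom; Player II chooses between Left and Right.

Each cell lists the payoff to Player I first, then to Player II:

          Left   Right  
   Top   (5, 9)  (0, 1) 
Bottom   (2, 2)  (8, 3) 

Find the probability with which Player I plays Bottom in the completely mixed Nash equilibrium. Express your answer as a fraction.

8/9

Let r be the probability that Player I plays Top. In a completely mixed equilibrium, Player II must be indifferent between Left and Right.
Player II's expected payoff from Left is 9r + 2(1−r); from Right it is r + 3(1−r).
Setting these equal: 7r + 2 = −2r + 3, so r = 1/9.
Therefore Player I plays Bottom with probability 1 − 1/9 = 8/9.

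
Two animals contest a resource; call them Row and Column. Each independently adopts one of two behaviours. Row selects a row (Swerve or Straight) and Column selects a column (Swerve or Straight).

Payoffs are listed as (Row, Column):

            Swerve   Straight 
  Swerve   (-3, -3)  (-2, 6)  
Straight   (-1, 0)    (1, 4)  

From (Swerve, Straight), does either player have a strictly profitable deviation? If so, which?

Row

Row at (Swerve, Straight) earns -2; deviating to Straight yields 1 — a strict improvement.
Column earns 6; deviating to Swerve yields -3 — not better.
Only Row has a strictly profitable deviation.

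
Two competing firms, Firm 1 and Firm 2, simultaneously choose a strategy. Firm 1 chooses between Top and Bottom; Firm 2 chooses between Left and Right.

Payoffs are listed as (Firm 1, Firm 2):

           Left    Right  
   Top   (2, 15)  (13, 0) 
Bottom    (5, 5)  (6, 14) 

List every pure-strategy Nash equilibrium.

none

(Top, Left): Firm 1 prefers Bottom (5 > 2) — not an equilibrium.
(Top, Right): Firm 2 prefers Left (15 > 0) — not an equilibrium.
(Bottom, Left): Firm 2 prefers Right (14 > 5) — not an equilibrium.
(Bottom, Right): Firm 1 prefers Top (13 > 6) — not an equilibrium.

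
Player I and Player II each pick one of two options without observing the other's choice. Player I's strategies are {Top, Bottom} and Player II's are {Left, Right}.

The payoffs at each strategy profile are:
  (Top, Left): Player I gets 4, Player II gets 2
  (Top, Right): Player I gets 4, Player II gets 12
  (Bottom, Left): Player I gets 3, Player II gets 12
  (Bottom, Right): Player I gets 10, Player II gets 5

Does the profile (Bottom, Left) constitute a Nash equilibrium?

At (Bottom, Left), Player I earns 3; switching to Top would give 4, so Player I would deviate.
Player II earns 12; switching to Right would give 5, so Player II has no profitable deviation.
Since at least one player can profitably deviate, this is not a Nash equilibrium.

No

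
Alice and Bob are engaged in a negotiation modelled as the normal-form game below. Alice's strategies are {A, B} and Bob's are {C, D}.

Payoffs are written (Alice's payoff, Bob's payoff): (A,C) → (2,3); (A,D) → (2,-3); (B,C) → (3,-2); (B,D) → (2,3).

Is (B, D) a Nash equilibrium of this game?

Yes

At (B, D), Alice earns 2; switching to A would give 2, so Alice has no profitable deviation.
Bob earns 3; switching to C would give -2, so Bob has no profitable deviation.
Neither player can gain by a unilateral deviation, so this profile is a Nash equilibrium.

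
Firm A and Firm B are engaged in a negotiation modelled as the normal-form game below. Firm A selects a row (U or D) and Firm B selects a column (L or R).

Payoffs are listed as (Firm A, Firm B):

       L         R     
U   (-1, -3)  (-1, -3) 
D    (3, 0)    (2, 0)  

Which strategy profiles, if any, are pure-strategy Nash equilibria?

(D, L) and (D, R)

(U, L): Firm A prefers D (3 > -1) — not an equilibrium.
(U, R): Firm A prefers D (2 > -1) — not an equilibrium.
(D, L): Firm A gets 3 ≥ -1 from U, and Firm B gets 0 ≥ 0 from R — Nash equilibrium.
(D, R): Firm A gets 2 ≥ -1 from U, and Firm B gets 0 ≥ 0 from L — Nash equilibrium.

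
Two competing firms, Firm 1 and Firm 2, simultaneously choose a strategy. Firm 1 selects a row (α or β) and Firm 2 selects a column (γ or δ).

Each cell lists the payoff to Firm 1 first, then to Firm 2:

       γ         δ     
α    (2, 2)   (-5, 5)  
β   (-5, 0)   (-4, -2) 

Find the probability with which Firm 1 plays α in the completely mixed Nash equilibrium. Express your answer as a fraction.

2/5

Let p be the probability that Firm 1 plays α. In a completely mixed equilibrium, Firm 2 must be indifferent between γ and δ.
Firm 2's expected payoff from γ is 2p; from δ it is 5p − 2(1−p).
Setting these equal: 2p = 7p − 2, so p = 2/5.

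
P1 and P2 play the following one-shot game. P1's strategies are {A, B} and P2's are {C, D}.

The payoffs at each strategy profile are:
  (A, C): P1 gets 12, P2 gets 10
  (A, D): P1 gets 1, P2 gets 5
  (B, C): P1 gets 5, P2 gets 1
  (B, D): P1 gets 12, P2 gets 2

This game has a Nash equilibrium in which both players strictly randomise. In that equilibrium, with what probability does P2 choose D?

Let q be the probability that P2 plays C. In a completely mixed equilibrium, P1 must be indifferent between A and B.
P1's expected payoff from A is 12q + (1−q); from B it is 5q + 12(1−q).
Setting these equal: 11q + 1 = −7q + 12, so q = 11/18.
Therefore P2 plays D with probability 1 − 11/18 = 7/18.

7/18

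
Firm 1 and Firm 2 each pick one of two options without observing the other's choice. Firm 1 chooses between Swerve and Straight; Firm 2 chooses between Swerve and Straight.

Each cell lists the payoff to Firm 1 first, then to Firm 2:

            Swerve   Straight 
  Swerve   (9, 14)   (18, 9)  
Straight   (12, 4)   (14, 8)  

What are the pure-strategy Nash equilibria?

none

(Swerve, Swerve): Firm 1 prefers Straight (12 > 9) — not an equilibrium.
(Swerve, Straight): Firm 2 prefers Swerve (14 > 9) — not an equilibrium.
(Straight, Swerve): Firm 2 prefers Straight (8 > 4) — not an equilibrium.
(Straight, Straight): Firm 1 prefers Swerve (18 > 14) — not an equilibrium.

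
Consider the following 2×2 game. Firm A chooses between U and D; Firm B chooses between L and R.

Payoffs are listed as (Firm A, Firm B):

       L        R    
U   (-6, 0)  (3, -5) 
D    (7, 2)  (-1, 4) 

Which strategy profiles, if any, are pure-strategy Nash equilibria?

none

(U, L): Firm A prefers D (7 > -6) — not an equilibrium.
(U, R): Firm B prefers L (0 > -5) — not an equilibrium.
(D, L): Firm B prefers R (4 > 2) — not an equilibrium.
(D, R): Firm A prefers U (3 > -1) — not an equilibrium.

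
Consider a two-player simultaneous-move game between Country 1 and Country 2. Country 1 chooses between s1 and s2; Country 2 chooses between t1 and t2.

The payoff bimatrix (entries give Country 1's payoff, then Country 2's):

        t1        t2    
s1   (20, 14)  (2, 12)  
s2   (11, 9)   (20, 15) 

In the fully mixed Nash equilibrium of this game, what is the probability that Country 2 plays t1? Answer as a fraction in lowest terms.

2/3

Let y be the probability that Country 2 plays t1. In a completely mixed equilibrium, Country 1 must be indifferent between s1 and s2.
Country 1's expected payoff from s1 is 20y + 2(1−y); from s2 it is 11y + 20(1−y).
Setting these equal: 18y + 2 = −9y + 20, so y = 2/3.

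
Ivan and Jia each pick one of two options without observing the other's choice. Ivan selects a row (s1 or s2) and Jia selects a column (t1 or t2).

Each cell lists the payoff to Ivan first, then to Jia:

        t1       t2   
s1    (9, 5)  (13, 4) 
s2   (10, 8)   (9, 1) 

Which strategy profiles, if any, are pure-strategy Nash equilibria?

(s2, t1)

(s1, t1): Ivan prefers s2 (10 > 9) — not an equilibrium.
(s1, t2): Jia prefers t1 (5 > 4) — not an equilibrium.
(s2, t1): Ivan gets 10 ≥ 9 from s1, and Jia gets 8 ≥ 1 from t2 — Nash equilibrium.
(s2, t2): Ivan prefers s1 (13 > 9); Jia prefers t1 (8 > 1) — not an equilibrium.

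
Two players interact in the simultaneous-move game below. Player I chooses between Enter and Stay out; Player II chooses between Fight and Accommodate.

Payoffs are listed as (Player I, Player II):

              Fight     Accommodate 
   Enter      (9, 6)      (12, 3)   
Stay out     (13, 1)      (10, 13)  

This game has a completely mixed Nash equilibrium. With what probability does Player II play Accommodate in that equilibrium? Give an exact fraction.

2/3

Let q be the probability that Player II plays Fight. In a completely mixed equilibrium, Player I must be indifferent between Enter and Stay out.
Player I's expected payoff from Enter is 9q + 12(1−q); from Stay out it is 13q + 10(1−q).
Setting these equal: −3q + 12 = 3q + 10, so q = 1/3.
Therefore Player II plays Accommodate with probability 1 − 1/3 = 2/3.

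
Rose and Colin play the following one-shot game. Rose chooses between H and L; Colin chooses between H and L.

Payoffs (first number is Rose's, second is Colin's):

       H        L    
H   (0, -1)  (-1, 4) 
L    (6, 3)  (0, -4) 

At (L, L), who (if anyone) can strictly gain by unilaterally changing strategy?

Rose at (L, L) earns 0; deviating to H yields -1 — not better.
Colin earns -4; deviating to H yields 3 — a strict improvement.
Only Colin has a strictly profitable deviation.

Colin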